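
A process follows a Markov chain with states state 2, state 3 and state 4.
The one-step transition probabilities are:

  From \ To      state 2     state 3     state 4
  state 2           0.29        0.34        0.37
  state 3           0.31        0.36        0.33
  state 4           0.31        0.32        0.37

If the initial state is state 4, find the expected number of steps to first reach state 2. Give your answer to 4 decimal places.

Let t(s) be the expected number of steps to first reach state 2 from state s, with t(state 2) = 0. Conditioning on the first step:
t(state 3) = 1 + 0.36·t(state 3) + 0.33·t(state 4)
t(state 4) = 1 + 0.32·t(state 3) + 0.37·t(state 4)
Solving: t(state 3) = 3.2258, t(state 4) = 3.2258.
Expected steps from state 4 to state 2: 3.2258.

3.2258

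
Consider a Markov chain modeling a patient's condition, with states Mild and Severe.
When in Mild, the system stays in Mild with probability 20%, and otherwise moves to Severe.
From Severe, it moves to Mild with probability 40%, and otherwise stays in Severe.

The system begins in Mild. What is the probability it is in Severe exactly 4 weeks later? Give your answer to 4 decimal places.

Propagate the distribution vector 4 weeks from Mild.
After 0 weeks: (1.0000, 0.0000)
After 1 week: (0.2000, 0.8000)
After 2 weeks: (0.3600, 0.6400)
After 3 weeks: (0.3280, 0.6720)
After 4 weeks: (0.3344, 0.6656)
P(in Severe after 4 weeks) = 0.6656

0.6656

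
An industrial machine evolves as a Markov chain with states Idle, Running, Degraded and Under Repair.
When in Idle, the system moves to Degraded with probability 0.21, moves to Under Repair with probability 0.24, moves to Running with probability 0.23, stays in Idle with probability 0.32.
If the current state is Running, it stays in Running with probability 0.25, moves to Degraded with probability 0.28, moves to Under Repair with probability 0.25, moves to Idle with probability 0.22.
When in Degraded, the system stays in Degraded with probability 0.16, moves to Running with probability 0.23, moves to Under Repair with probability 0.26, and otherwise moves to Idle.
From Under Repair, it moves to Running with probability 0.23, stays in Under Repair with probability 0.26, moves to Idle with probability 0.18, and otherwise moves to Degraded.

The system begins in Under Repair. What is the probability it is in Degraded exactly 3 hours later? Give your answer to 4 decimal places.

0.2449

Propagate the distribution vector 3 hours from Under Repair.
After 0 hours: (0.0000, 0.0000, 0.0000, 1.0000)
After 1 hour: (0.1800, 0.2300, 0.3300, 0.2600)
After 2 hours: (0.2705, 0.2346, 0.2408, 0.2541)
After 3 hours: (0.2682, 0.2347, 0.2449, 0.2522)
P(in Degraded after 3 hours) = 0.2449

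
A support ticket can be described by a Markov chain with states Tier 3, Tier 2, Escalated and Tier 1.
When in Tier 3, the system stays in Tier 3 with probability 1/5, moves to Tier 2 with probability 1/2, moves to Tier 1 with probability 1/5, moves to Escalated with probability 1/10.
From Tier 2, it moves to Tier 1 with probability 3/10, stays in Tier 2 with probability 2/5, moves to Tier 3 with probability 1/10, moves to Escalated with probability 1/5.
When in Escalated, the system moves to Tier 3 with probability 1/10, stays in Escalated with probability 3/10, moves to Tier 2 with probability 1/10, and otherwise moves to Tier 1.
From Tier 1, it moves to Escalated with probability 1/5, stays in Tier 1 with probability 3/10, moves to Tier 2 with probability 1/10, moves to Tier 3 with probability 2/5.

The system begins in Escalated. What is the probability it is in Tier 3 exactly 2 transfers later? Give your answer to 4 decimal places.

Propagate the distribution vector 2 transfers from Escalated.
After 0 transfers: (0.0000, 0.0000, 1.0000, 0.0000)
After 1 transfer: (0.1000, 0.1000, 0.3000, 0.5000)
After 2 transfers: (0.2600, 0.1700, 0.2200, 0.3500)
P(in Tier 3 after 2 transfers) = 0.2600

0.2600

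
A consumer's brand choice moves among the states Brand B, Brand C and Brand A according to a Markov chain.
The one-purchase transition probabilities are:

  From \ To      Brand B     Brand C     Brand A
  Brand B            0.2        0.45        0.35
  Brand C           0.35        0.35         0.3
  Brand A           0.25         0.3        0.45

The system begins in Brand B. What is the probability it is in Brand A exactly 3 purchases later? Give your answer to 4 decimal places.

0.3686

Propagate the distribution vector 3 purchases from Brand B.
After 0 purchases: (1.0000, 0.0000, 0.0000)
After 1 purchase: (0.2000, 0.4500, 0.3500)
After 2 purchases: (0.2850, 0.3525, 0.3625)
After 3 purchases: (0.2710, 0.3604, 0.3686)
P(in Brand A after 3 purchases) = 0.3686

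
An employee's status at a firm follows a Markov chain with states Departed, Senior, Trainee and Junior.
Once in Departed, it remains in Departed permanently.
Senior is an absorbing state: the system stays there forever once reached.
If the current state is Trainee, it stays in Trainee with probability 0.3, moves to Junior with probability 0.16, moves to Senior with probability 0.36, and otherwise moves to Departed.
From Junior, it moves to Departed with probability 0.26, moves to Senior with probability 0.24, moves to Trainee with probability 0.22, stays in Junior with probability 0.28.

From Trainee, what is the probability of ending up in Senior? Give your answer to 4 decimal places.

0.6348

Let h(s) be the probability of absorption at Senior starting from transient state s. Then h(Senior) = 1 and h(Departed) = 0. By first-step analysis:
h(Trainee) = 0.18·0 + 0.36·1 + 0.3·h(Trainee) + 0.16·h(Junior)
h(Junior) = 0.26·0 + 0.24·1 + 0.22·h(Trainee) + 0.28·h(Junior)
Solving: h(Trainee) = 0.6348, h(Junior) = 0.5273.
Starting from Trainee, the probability is 0.6348.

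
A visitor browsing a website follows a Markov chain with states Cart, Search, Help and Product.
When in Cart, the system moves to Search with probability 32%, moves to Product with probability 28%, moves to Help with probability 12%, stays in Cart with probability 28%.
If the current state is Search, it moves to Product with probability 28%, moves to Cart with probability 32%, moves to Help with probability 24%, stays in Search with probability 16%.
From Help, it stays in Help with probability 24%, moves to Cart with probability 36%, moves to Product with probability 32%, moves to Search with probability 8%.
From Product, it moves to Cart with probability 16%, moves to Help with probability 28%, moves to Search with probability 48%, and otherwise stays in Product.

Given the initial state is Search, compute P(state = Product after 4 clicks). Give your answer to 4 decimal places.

Propagate the distribution vector 4 clicks from Search.
After 0 clicks: (0.0000, 1.0000, 0.0000, 0.0000)
After 1 click: (0.3200, 0.1600, 0.2400, 0.2800)
After 2 clicks: (0.2720, 0.2816, 0.2128, 0.2336)
After 3 clicks: (0.2803, 0.2612, 0.2167, 0.2418)
After 4 clicks: (0.2788, 0.2649, 0.2160, 0.2403)
P(in Product after 4 clicks) = 0.2403

0.2403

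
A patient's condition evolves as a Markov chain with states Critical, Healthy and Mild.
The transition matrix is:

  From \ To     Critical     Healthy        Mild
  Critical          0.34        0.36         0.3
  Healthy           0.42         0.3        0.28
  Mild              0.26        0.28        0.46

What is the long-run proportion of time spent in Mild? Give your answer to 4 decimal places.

Let the stationary distribution be π with π = πP and π_1 + π_2 + π_3 = 1.
π_1 = 0.34·π_1 + 0.42·π_2 + 0.26·π_3
π_2 = 0.36·π_1 + 0.3·π_2 + 0.28·π_3
Solving with the normalization constraint gives π = (0.3371, 0.3132, 0.3497).
So the stationary probability of Mild is 0.3497.

0.3497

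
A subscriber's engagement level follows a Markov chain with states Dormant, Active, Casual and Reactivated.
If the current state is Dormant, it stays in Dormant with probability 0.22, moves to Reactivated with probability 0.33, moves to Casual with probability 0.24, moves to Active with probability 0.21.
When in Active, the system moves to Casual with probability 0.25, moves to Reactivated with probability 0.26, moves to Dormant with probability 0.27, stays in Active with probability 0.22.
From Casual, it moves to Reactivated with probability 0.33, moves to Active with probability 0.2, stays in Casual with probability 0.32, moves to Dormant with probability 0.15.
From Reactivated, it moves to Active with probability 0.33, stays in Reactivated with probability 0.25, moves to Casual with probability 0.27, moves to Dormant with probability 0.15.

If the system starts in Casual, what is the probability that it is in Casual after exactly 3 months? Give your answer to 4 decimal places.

Propagate the distribution vector 3 months from Casual.
After 0 months: (0.0000, 0.0000, 1.0000, 0.0000)
After 1 month: (0.1500, 0.2000, 0.3200, 0.3300)
After 2 months: (0.1845, 0.2484, 0.2775, 0.2896)
After 3 months: (0.1927, 0.2445, 0.2734, 0.2894)
P(in Casual after 3 months) = 0.2734

0.2734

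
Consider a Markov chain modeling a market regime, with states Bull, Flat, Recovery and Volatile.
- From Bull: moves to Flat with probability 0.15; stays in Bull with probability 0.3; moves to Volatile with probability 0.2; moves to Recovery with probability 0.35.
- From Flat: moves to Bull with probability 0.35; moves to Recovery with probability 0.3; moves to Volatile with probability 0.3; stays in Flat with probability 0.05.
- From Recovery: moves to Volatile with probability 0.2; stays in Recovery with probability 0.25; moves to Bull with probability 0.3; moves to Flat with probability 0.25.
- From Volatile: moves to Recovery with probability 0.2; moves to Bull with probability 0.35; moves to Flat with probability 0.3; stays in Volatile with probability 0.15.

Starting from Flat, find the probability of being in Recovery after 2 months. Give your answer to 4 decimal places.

Propagate the distribution vector 2 months from Flat.
After 0 months: (0.0000, 1.0000, 0.0000, 0.0000)
After 1 month: (0.3500, 0.0500, 0.3000, 0.3000)
After 2 months: (0.3175, 0.2200, 0.2725, 0.1900)
P(in Recovery after 2 months) = 0.2725

0.2725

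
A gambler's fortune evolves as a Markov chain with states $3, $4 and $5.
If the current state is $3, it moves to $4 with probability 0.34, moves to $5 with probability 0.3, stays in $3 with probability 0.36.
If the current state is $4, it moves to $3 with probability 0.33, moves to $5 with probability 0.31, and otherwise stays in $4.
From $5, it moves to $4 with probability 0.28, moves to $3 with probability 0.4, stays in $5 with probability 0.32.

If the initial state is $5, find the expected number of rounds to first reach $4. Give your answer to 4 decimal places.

3.2995

Let t(s) be the expected number of rounds to first reach $4 from state s, with t($4) = 0. Conditioning on the first round:
t($3) = 1 + 0.36·t($3) + 0.3·t($5)
t($5) = 1 + 0.4·t($3) + 0.32·t($5)
Solving: t($3) = 3.1091, t($5) = 3.2995.
Expected rounds from $5 to $4: 3.2995.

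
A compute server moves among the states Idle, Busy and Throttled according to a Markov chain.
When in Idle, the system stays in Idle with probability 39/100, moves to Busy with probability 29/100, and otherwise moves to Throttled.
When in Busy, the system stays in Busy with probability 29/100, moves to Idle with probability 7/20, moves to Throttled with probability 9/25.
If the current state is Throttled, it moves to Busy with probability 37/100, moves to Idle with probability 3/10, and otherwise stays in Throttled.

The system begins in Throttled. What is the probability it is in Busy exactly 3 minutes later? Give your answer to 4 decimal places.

Propagate the distribution vector 3 minutes from Throttled.
After 0 minutes: (0.0000, 0.0000, 1.0000)
After 1 minute: (0.3000, 0.3700, 0.3300)
After 2 minutes: (0.3455, 0.3164, 0.3381)
After 3 minutes: (0.3469, 0.3170, 0.3360)
P(in Busy after 3 minutes) = 0.3170

0.3170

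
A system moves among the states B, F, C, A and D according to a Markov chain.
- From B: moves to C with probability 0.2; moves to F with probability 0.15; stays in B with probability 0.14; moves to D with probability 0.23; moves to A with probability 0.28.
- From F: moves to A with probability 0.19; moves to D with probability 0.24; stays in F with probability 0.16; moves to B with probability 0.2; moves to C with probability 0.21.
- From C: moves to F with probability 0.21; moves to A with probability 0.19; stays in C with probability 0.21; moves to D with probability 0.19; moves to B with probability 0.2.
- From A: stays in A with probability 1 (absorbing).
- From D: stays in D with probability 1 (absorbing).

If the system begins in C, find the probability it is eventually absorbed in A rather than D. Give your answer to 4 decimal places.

0.5000

Let h(s) be the probability of absorption at A starting from transient state s. Then h(A) = 1 and h(D) = 0. By first-step analysis:
h(B) = 0.14·h(B) + 0.15·h(F) + 0.2·h(C) + 0.28·1 + 0.23·0
h(F) = 0.2·h(B) + 0.16·h(F) + 0.21·h(C) + 0.19·1 + 0.24·0
h(C) = 0.2·h(B) + 0.21·h(F) + 0.21·h(C) + 0.19·1 + 0.19·0
Solving: h(B) = 0.5249, h(F) = 0.4762, h(C) = 0.5000.
Starting from C, the probability is 0.5000.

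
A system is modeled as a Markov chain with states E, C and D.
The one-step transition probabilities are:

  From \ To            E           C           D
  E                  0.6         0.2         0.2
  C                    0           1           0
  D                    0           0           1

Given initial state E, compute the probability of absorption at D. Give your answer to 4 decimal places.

Let h(s) be the probability of absorption at D starting from transient state s. Then h(D) = 1 and h(C) = 0. By first-step analysis:
h(E) = 0.6·h(E) + 0.2·0 + 0.2·1
Solving: h(E) = 0.5000.
Starting from E, the probability is 0.5000.

0.5000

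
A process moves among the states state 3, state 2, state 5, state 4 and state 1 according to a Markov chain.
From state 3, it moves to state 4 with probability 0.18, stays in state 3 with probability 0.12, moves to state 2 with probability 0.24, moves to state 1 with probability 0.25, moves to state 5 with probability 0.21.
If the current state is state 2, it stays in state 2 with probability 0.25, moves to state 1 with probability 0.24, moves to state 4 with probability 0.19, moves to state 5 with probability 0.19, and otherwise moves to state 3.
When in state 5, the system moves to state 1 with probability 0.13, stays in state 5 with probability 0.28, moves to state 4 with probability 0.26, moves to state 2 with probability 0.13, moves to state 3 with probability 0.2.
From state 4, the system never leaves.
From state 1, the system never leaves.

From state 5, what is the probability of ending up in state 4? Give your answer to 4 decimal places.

Let h(s) be the probability of absorption at state 4 starting from transient state s. Then h(state 4) = 1 and h(state 1) = 0. By first-step analysis:
h(state 3) = 0.12·h(state 3) + 0.24·h(state 2) + 0.21·h(state 5) + 0.18·1 + 0.25·0
h(state 2) = 0.13·h(state 3) + 0.25·h(state 2) + 0.19·h(state 5) + 0.19·1 + 0.24·0
h(state 5) = 0.2·h(state 3) + 0.13·h(state 2) + 0.28·h(state 5) + 0.26·1 + 0.13·0
Solving: h(state 3) = 0.4746, h(state 2) = 0.4825, h(state 5) = 0.5801.
Starting from state 5, the probability is 0.5801.

0.5801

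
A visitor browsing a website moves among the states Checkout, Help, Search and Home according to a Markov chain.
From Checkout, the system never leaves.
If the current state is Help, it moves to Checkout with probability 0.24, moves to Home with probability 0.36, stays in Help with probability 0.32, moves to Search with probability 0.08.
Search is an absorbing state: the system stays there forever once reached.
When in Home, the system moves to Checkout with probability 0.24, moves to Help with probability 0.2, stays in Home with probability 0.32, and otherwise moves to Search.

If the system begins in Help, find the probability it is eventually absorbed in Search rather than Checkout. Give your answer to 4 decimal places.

Let h(s) be the probability of absorption at Search starting from transient state s. Then h(Search) = 1 and h(Checkout) = 0. By first-step analysis:
h(Help) = 0.24·0 + 0.32·h(Help) + 0.08·1 + 0.36·h(Home)
h(Home) = 0.24·0 + 0.2·h(Help) + 0.24·1 + 0.32·h(Home)
Solving: h(Help) = 0.3607, h(Home) = 0.4590.
Starting from Help, the probability is 0.3607.

0.3607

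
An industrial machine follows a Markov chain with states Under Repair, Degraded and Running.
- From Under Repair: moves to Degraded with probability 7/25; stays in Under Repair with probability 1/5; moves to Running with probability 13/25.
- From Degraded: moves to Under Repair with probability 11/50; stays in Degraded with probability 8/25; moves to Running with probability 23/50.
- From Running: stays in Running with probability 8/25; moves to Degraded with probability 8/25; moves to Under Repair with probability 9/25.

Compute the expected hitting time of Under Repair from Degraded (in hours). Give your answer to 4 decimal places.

3.6168

Let t(s) be the expected number of hours to first reach Under Repair from state s, with t(Under Repair) = 0. Conditioning on the first hour:
t(Degraded) = 1 + 0.32·t(Degraded) + 0.46·t(Running)
t(Running) = 1 + 0.32·t(Degraded) + 0.32·t(Running)
Solving: t(Degraded) = 3.6168, t(Running) = 3.1726.
Expected hours from Degraded to Under Repair: 3.6168.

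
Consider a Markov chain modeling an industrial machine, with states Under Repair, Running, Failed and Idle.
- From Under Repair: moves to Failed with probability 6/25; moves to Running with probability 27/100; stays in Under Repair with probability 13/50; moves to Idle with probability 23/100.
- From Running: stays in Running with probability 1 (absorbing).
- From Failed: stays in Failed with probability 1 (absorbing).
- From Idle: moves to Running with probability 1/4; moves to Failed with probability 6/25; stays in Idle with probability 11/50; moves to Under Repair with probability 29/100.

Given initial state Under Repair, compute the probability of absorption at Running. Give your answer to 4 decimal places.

Let h(s) be the probability of absorption at Running starting from transient state s. Then h(Running) = 1 and h(Failed) = 0. By first-step analysis:
h(Under Repair) = 0.26·h(Under Repair) + 0.27·1 + 0.24·0 + 0.23·h(Idle)
h(Idle) = 0.29·h(Under Repair) + 0.25·1 + 0.24·0 + 0.22·h(Idle)
Solving: h(Under Repair) = 0.5252, h(Idle) = 0.5158.
Starting from Under Repair, the probability is 0.5252.

0.5252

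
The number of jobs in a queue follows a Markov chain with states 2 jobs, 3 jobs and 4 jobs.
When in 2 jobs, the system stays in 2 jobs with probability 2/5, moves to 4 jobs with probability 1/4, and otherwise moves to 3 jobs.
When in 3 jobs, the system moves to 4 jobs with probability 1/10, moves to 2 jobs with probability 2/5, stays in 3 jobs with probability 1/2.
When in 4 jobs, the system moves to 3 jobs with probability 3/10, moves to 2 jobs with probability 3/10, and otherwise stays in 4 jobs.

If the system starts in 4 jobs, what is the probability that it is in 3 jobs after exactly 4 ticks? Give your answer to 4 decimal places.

0.3973

Propagate the distribution vector 4 ticks from 4 jobs.
After 0 ticks: (0.0000, 0.0000, 1.0000)
After 1 tick: (0.3000, 0.3000, 0.4000)
After 2 ticks: (0.3600, 0.3750, 0.2650)
After 3 ticks: (0.3735, 0.3930, 0.2335)
After 4 ticks: (0.3767, 0.3973, 0.2261)
P(in 3 jobs after 4 ticks) = 0.3973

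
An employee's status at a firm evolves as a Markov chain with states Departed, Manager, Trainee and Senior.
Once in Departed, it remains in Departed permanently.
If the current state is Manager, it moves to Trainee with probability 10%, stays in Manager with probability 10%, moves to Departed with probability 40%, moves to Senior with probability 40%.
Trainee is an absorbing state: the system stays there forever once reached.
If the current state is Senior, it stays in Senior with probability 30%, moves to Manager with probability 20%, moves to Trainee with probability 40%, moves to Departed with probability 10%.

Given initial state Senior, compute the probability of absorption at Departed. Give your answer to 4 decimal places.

Let h(s) be the probability of absorption at Departed starting from transient state s. Then h(Departed) = 1 and h(Trainee) = 0. By first-step analysis:
h(Manager) = 0.4·1 + 0.1·h(Manager) + 0.1·0 + 0.4·h(Senior)
h(Senior) = 0.1·1 + 0.2·h(Manager) + 0.4·0 + 0.3·h(Senior)
Solving: h(Manager) = 0.5818, h(Senior) = 0.3091.
Starting from Senior, the probability is 0.3091.

0.3091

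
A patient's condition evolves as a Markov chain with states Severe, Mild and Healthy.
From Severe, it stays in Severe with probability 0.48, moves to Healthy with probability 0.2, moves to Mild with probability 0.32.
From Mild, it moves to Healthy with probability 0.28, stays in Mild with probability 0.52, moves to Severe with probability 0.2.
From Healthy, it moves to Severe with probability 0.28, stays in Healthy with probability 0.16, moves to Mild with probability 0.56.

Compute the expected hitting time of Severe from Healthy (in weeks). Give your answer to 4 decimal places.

4.2208

Let t(s) be the expected number of weeks to first reach Severe from state s, with t(Severe) = 0. Conditioning on the first week:
t(Mild) = 1 + 0.52·t(Mild) + 0.28·t(Healthy)
t(Healthy) = 1 + 0.56·t(Mild) + 0.16·t(Healthy)
Solving: t(Mild) = 4.5455, t(Healthy) = 4.2208.
Expected weeks from Healthy to Severe: 4.2208.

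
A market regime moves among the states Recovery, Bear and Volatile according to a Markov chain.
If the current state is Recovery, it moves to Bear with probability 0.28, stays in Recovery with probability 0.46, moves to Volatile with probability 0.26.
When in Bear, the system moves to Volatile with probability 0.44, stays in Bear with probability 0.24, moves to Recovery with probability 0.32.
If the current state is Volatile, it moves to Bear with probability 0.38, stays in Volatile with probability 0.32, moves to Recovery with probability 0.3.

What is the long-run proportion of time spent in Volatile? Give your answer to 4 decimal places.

0.3343

Let the stationary distribution be π with π = πP and π_1 + π_2 + π_3 = 1.
π_1 = 0.46·π_1 + 0.32·π_2 + 0.3·π_3
π_2 = 0.28·π_1 + 0.24·π_2 + 0.38·π_3
Solving with the normalization constraint gives π = (0.3643, 0.3014, 0.3343).
So the stationary probability of Volatile is 0.3343.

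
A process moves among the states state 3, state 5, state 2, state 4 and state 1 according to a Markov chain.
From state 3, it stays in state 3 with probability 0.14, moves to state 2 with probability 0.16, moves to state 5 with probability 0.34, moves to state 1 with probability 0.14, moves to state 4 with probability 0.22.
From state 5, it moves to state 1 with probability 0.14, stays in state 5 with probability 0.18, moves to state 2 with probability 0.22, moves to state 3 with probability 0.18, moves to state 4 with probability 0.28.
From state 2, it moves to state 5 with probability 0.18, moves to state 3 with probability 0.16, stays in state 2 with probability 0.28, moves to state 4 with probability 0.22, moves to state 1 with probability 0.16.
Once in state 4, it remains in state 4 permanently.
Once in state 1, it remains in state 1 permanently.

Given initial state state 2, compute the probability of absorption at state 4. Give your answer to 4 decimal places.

0.6035

Let h(s) be the probability of absorption at state 4 starting from transient state s. Then h(state 4) = 1 and h(state 1) = 0. By first-step analysis:
h(state 3) = 0.14·h(state 3) + 0.34·h(state 5) + 0.16·h(state 2) + 0.22·1 + 0.14·0
h(state 5) = 0.18·h(state 3) + 0.18·h(state 5) + 0.22·h(state 2) + 0.28·1 + 0.14·0
h(state 2) = 0.16·h(state 3) + 0.18·h(state 5) + 0.28·h(state 2) + 0.22·1 + 0.16·0
Solving: h(state 3) = 0.6210, h(state 5) = 0.6397, h(state 2) = 0.6035.
Starting from state 2, the probability is 0.6035.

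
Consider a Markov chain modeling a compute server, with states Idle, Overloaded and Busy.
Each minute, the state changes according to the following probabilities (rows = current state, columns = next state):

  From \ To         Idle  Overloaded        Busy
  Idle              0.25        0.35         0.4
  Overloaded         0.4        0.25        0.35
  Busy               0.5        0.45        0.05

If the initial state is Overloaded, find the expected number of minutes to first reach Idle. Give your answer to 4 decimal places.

2.3423

Let t(s) be the expected number of minutes to first reach Idle from state s, with t(Idle) = 0. Conditioning on the first minute:
t(Overloaded) = 1 + 0.25·t(Overloaded) + 0.35·t(Busy)
t(Busy) = 1 + 0.45·t(Overloaded) + 0.05·t(Busy)
Solving: t(Overloaded) = 2.3423, t(Busy) = 2.1622.
Expected minutes from Overloaded to Idle: 2.3423.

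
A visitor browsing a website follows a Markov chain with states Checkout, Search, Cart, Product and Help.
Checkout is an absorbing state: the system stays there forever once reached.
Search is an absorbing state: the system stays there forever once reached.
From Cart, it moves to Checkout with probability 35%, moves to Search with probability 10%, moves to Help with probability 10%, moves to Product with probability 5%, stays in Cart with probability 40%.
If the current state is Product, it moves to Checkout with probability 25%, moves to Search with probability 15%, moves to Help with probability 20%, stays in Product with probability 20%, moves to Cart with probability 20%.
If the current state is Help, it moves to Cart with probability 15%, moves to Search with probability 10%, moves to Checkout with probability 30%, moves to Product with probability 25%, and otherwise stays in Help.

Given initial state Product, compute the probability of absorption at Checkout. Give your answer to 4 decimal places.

Let h(s) be the probability of absorption at Checkout starting from transient state s. Then h(Checkout) = 1 and h(Search) = 0. By first-step analysis:
h(Cart) = 0.35·1 + 0.1·0 + 0.4·h(Cart) + 0.05·h(Product) + 0.1·h(Help)
h(Product) = 0.25·1 + 0.15·0 + 0.2·h(Cart) + 0.2·h(Product) + 0.2·h(Help)
h(Help) = 0.3·1 + 0.1·0 + 0.15·h(Cart) + 0.25·h(Product) + 0.2·h(Help)
Solving: h(Cart) = 0.7626, h(Product) = 0.6863, h(Help) = 0.7324.
Starting from Product, the probability is 0.6863.

0.6863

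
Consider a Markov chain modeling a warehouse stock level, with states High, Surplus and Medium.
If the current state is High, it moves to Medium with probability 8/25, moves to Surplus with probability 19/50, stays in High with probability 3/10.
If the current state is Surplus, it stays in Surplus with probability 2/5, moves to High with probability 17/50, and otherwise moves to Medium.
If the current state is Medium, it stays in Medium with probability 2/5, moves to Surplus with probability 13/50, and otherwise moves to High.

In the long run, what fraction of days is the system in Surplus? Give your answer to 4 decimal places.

0.3479

Let the stationary distribution be π with π = πP and π_1 + π_2 + π_3 = 1.
π_1 = 0.3·π_1 + 0.34·π_2 + 0.34·π_3
π_2 = 0.38·π_1 + 0.4·π_2 + 0.26·π_3
Solving with the normalization constraint gives π = (0.3269, 0.3479, 0.3251).
So the stationary probability of Surplus is 0.3479.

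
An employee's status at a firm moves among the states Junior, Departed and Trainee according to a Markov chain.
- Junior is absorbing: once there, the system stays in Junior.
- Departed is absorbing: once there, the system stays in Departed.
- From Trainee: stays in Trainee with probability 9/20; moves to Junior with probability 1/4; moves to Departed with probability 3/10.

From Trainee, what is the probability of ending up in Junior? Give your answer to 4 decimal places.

Let h(s) be the probability of absorption at Junior starting from transient state s. Then h(Junior) = 1 and h(Departed) = 0. By first-step analysis:
h(Trainee) = 0.25·1 + 0.3·0 + 0.45·h(Trainee)
Solving: h(Trainee) = 0.4545.
Starting from Trainee, the probability is 0.4545.

0.4545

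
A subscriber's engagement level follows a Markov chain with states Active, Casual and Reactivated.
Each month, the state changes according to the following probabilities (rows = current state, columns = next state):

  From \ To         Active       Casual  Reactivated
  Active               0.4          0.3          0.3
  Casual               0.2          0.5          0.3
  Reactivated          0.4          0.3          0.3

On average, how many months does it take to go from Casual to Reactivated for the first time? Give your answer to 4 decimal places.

Let t(s) be the expected number of months to first reach Reactivated from state s, with t(Reactivated) = 0. Conditioning on the first month:
t(Active) = 1 + 0.4·t(Active) + 0.3·t(Casual)
t(Casual) = 1 + 0.2·t(Active) + 0.5·t(Casual)
Solving: t(Active) = 3.3333, t(Casual) = 3.3333.
Expected months from Casual to Reactivated: 3.3333.

3.3333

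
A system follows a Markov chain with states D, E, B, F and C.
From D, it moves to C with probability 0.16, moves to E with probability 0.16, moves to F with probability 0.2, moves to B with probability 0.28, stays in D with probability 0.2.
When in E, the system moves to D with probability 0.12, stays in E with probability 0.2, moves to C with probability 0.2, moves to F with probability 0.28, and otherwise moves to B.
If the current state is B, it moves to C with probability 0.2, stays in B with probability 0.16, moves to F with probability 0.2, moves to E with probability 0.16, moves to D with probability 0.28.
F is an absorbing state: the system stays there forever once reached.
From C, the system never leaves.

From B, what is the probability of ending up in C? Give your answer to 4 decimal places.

0.4719

Let h(s) be the probability of absorption at C starting from transient state s. Then h(C) = 1 and h(F) = 0. By first-step analysis:
h(D) = 0.2·h(D) + 0.16·h(E) + 0.28·h(B) + 0.2·0 + 0.16·1
h(E) = 0.12·h(D) + 0.2·h(E) + 0.2·h(B) + 0.28·0 + 0.2·1
h(B) = 0.28·h(D) + 0.16·h(E) + 0.16·h(B) + 0.2·0 + 0.2·1
Solving: h(D) = 0.4523, h(E) = 0.4358, h(B) = 0.4719.
Starting from B, the probability is 0.4719.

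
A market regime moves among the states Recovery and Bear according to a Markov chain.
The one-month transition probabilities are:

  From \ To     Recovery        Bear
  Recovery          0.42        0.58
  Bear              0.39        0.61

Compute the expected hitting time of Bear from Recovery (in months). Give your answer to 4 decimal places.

1.7241

Let t(s) be the expected number of months to first reach Bear from state s, with t(Bear) = 0. Conditioning on the first month:
t(Recovery) = 1 + 0.42·t(Recovery)
Solving: t(Recovery) = 1.7241.
Expected months from Recovery to Bear: 1.7241.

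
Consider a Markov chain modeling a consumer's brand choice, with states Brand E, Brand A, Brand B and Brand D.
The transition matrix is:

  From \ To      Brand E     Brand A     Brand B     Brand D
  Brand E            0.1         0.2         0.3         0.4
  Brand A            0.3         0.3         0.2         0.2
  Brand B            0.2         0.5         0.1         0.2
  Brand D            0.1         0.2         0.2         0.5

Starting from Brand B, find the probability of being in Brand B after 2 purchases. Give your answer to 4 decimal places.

Propagate the distribution vector 2 purchases from Brand B.
After 0 purchases: (0.0000, 0.0000, 1.0000, 0.0000)
After 1 purchase: (0.2000, 0.5000, 0.1000, 0.2000)
After 2 purchases: (0.2100, 0.2800, 0.2100, 0.3000)
P(in Brand B after 2 purchases) = 0.2100

0.2100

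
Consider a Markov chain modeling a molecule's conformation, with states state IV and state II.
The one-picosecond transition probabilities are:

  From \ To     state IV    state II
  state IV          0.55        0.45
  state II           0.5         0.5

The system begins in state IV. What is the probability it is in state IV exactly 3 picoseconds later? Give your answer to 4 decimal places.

Propagate the distribution vector 3 picoseconds from state IV.
After 0 picoseconds: (1.0000, 0.0000)
After 1 picosecond: (0.5500, 0.4500)
After 2 picoseconds: (0.5275, 0.4725)
After 3 picoseconds: (0.5264, 0.4736)
P(in state IV after 3 picoseconds) = 0.5264

0.5264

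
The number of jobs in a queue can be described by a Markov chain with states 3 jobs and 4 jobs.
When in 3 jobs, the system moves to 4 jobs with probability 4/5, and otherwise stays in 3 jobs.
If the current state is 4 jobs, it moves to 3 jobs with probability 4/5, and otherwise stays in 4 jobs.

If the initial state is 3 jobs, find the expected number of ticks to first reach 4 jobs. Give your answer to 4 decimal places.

1.2500

Let t(s) be the expected number of ticks to first reach 4 jobs from state s, with t(4 jobs) = 0. Conditioning on the first tick:
t(3 jobs) = 1 + 0.2·t(3 jobs)
Solving: t(3 jobs) = 1.2500.
Expected ticks from 3 jobs to 4 jobs: 1.2500.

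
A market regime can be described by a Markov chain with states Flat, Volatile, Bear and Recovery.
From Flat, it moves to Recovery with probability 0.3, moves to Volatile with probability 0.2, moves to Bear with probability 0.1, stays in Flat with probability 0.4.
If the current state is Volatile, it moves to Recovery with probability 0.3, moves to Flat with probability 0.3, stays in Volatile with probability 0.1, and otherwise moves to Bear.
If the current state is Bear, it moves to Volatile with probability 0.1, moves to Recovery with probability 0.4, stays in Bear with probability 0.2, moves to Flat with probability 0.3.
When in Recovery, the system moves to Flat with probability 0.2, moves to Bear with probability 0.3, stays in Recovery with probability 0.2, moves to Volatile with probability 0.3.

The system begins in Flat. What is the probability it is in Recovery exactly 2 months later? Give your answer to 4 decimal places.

0.2800

Propagate the distribution vector 2 months from Flat.
After 0 months: (1.0000, 0.0000, 0.0000, 0.0000)
After 1 month: (0.4000, 0.2000, 0.1000, 0.3000)
After 2 months: (0.3100, 0.2000, 0.2100, 0.2800)
P(in Recovery after 2 months) = 0.2800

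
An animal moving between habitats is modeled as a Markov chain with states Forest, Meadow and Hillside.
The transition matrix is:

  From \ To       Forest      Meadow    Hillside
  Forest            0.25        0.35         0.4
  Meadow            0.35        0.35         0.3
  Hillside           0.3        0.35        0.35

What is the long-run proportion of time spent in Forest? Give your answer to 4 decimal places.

Let the stationary distribution be π with π = πP and π_1 + π_2 + π_3 = 1.
π_1 = 0.25·π_1 + 0.35·π_2 + 0.3·π_3
π_2 = 0.35·π_1 + 0.35·π_2 + 0.35·π_3
Solving with the normalization constraint gives π = (0.3024, 0.3500, 0.3476).
So the stationary probability of Forest is 0.3024.

0.3024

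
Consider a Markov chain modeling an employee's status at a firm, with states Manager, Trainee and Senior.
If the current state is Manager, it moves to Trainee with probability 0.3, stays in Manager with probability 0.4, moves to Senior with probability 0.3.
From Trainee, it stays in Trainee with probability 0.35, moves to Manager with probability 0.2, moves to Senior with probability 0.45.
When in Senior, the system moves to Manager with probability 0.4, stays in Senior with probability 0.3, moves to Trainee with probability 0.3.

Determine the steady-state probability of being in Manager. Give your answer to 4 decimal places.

0.3368

Let the stationary distribution be π with π = πP and π_1 + π_2 + π_3 = 1.
π_1 = 0.4·π_1 + 0.2·π_2 + 0.4·π_3
π_2 = 0.3·π_1 + 0.35·π_2 + 0.3·π_3
Solving with the normalization constraint gives π = (0.3368, 0.3158, 0.3474).
So the stationary probability of Manager is 0.3368.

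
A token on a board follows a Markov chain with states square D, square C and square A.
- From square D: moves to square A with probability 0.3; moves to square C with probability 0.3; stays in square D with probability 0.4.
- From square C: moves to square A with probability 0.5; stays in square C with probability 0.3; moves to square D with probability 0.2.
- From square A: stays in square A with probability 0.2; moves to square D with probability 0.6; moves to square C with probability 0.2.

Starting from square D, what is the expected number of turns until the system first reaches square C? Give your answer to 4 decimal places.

3.6667

Let t(s) be the expected number of turns to first reach square C from state s, with t(square C) = 0. Conditioning on the first turn:
t(square D) = 1 + 0.4·t(square D) + 0.3·t(square A)
t(square A) = 1 + 0.6·t(square D) + 0.2·t(square A)
Solving: t(square D) = 3.6667, t(square A) = 4.0000.
Expected turns from square D to square C: 3.6667.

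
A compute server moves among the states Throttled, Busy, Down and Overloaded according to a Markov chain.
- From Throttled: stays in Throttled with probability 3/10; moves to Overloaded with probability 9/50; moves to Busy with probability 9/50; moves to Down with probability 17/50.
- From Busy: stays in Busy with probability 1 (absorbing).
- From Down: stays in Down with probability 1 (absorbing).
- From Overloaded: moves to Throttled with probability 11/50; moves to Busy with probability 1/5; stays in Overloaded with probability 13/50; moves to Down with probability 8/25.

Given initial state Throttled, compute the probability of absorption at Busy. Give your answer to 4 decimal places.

Let h(s) be the probability of absorption at Busy starting from transient state s. Then h(Busy) = 1 and h(Down) = 0. By first-step analysis:
h(Throttled) = 0.3·h(Throttled) + 0.18·1 + 0.34·0 + 0.18·h(Overloaded)
h(Overloaded) = 0.22·h(Throttled) + 0.2·1 + 0.32·0 + 0.26·h(Overloaded)
Solving: h(Throttled) = 0.3537, h(Overloaded) = 0.3754.
Starting from Throttled, the probability is 0.3537.

0.3537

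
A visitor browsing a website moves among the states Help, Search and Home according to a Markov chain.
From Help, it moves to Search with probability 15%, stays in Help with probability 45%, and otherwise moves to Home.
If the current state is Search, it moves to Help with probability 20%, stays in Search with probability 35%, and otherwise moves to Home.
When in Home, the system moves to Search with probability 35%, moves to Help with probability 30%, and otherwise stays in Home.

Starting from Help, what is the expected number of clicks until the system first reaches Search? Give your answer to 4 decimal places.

Let t(s) be the expected number of clicks to first reach Search from state s, with t(Search) = 0. Conditioning on the first click:
t(Help) = 1 + 0.45·t(Help) + 0.4·t(Home)
t(Home) = 1 + 0.3·t(Help) + 0.35·t(Home)
Solving: t(Help) = 4.4211, t(Home) = 3.5789.
Expected clicks from Help to Search: 4.4211.

4.4211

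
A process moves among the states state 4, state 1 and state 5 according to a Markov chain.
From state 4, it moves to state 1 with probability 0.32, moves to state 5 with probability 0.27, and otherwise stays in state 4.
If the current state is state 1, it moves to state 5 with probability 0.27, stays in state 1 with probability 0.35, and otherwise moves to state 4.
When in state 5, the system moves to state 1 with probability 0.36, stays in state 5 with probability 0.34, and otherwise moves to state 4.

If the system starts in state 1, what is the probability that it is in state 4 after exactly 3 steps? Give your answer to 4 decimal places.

0.3680

Propagate the distribution vector 3 steps from state 1.
After 0 steps: (0.0000, 1.0000, 0.0000)
After 1 step: (0.3800, 0.3500, 0.2700)
After 2 steps: (0.3698, 0.3413, 0.2889)
After 3 steps: (0.3680, 0.3418, 0.2902)
P(in state 4 after 3 steps) = 0.3680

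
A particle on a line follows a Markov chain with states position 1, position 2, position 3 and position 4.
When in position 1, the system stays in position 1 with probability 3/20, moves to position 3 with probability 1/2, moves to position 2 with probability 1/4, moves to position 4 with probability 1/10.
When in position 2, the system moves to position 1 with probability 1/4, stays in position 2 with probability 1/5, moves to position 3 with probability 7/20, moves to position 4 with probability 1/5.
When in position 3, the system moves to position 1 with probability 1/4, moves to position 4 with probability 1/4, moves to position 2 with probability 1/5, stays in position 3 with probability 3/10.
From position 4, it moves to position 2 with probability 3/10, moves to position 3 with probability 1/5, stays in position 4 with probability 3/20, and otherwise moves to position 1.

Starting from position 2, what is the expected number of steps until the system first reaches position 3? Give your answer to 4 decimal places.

Let t(s) be the expected number of steps to first reach position 3 from state s, with t(position 3) = 0. Conditioning on the first step:
t(position 1) = 1 + 0.15·t(position 1) + 0.25·t(position 2) + 0.1·t(position 4)
t(position 2) = 1 + 0.25·t(position 1) + 0.2·t(position 2) + 0.2·t(position 4)
t(position 4) = 1 + 0.35·t(position 1) + 0.3·t(position 2) + 0.15·t(position 4)
Solving: t(position 1) = 2.3582, t(position 2) = 2.7680, t(position 4) = 3.1244.
Expected steps from position 2 to position 3: 2.7680.

2.7680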